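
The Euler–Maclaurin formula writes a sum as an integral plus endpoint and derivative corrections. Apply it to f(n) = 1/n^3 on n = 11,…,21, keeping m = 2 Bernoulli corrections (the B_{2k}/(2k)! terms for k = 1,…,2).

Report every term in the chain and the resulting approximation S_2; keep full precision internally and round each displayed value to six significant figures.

The integral term ∫_11^21 1/x^3 dx = 0.00299844.
Endpoint term: (f(11) + f(21))/2 = (0.000751315 + 0.000107980)/2 = 0.000429647.
Integral + boundary = 0.00342809.
Correction k=1: B_{2}/2! · (f^{(1)}(21) − f^{(1)}(11)) = 1/12 · (-1.54257e-05 − (-0.000204904)) = 1.57899e-05.
Partial sum through k=1: 0.00344388.
Correction k=2: B_{4}/4! · (f^{(3)}(21) − f^{(3)}(11)) = −1/720 · (-6.99577e-07 − (-3.38684e-05)) = -4.60679e-08.

S_2 ≈ 0.00344384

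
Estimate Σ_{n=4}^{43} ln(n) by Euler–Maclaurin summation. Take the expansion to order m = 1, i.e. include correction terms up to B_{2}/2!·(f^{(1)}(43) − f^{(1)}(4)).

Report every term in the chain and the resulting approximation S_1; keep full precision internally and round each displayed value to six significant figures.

Integral: ∫_4^43 ln(x) dx = 117.186.
Endpoint term: (f(4) + f(43))/2 = (1.38629 + 3.76120)/2 = 2.57375.
So far: 119.760.
k=1: B_{2}/(2)! × [f^{(1)}(43) − f^{(1)}(4)] = 1/12 × (0.0232558 − 0.250000) = -0.0188953.

S_1 ≈ 119.741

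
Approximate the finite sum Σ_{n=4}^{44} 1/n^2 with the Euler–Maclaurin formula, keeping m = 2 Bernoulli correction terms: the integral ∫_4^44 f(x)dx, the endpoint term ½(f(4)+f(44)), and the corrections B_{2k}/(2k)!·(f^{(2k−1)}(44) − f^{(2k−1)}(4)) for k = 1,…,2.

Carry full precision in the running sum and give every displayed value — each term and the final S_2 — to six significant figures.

S_2 ≈ 0.261351

∫_4^44 1/x^2 dx evaluates to 0.227273.
Endpoint term: (f(4) + f(44))/2 = (0.0625000 + 0.000516529)/2 = 0.0315083.
Running total after boundary: 0.258781.
Order-1 term: 1/12 · (-2.34786e-05 − (-0.0312500)) = 0.00260221.
Partial sum through k=1: 0.261383.
Order-2 term: −1/720 · (-1.45528e-07 − (-0.0234375)) = -3.25519e-05.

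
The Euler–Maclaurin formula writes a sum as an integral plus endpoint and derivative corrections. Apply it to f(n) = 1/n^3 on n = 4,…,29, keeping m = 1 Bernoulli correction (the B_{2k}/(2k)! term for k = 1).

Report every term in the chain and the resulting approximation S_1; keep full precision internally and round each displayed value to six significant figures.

Integral: ∫_4^29 1/x^3 dx = 0.0306555.
½[f(4) + f(29)] = ½[0.0156250 + 4.10021e-05] = 0.00783300.
Integral + boundary = 0.0384885.
Order-1 term: 1/12 · (-4.24160e-06 − (-0.0117188)) = 0.000976209.

S_1 ≈ 0.0394647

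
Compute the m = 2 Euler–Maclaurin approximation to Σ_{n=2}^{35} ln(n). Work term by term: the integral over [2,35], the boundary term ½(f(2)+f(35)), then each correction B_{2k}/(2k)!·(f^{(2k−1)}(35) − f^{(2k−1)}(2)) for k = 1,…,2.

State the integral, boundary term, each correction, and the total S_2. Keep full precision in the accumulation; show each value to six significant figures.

S_2 ≈ 92.1362

The integral term ∫_2^35 ln(x) dx = 90.0509.
Endpoint term: (f(2) + f(35))/2 = (0.693147 + 3.55535)/2 = 2.12425.
Running total after boundary: 92.1751.
Order-1 term: 1/12 · (0.0285714 − 0.500000) = -0.0392857.
Running total after k=1: 92.1358.
Order-2 term: −1/720 · (4.66472e-05 − 0.250000) = 0.000347157.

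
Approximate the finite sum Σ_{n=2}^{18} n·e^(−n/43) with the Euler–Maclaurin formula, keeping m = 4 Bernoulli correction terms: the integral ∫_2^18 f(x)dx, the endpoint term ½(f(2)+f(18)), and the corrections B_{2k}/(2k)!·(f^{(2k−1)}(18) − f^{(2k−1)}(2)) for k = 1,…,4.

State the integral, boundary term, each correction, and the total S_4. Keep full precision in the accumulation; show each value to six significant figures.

S_4 ≈ 128.053

The integral term ∫_2^18 x·e^(−x/43) dx = 121.221.
Endpoint term: (f(2) + f(18))/2 = (1.90911 + 11.8434)/2 = 6.87623.
Integral + boundary = 128.097.
k=1: B_{2}/(2)! × [f^{(1)}(18) − f^{(1)}(2)] = 1/12 × (0.382537 − 0.910156) = -0.0439682.
Partial sum through k=1: 128.053.
k=2: B_{4}/(4)! × [f^{(3)}(18) − f^{(3)}(2)] = −1/720 × (0.000918586 − 0.00152475) = 8.41894e-07.
Partial sum through k=2: 128.053.
k=3: B_{6}/(6)! × [f^{(5)}(18) − f^{(5)}(2)] = 1/30240 × (8.81711e-07 − 1.38305e-06) = -1.65786e-11.
Partial sum through k=3: 128.053.
k=4: B_{8}/(8)! × [f^{(7)}(18) − f^{(7)}(2)] = −1/1209600 × (6.85030e-10 − 1.05001e-09) = 3.01734e-16.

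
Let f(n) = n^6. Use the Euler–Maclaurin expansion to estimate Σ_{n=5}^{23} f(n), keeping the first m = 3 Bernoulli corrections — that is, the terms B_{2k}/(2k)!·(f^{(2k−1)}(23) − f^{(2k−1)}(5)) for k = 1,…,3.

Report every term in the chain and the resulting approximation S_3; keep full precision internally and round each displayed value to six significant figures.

The integral term ∫_5^23 x^6 dx = 4.86392e+08.
Boundary: ½(f(5) + f(23)) = ½(15625.0 + 1.48036e+08) = 7.40258e+07.
Running total after boundary: 5.60418e+08.
Order-1 term: 1/12 · (3.86181e+07 − 18750.0) = 3.21661e+06.
Partial sum through k=1: 5.63635e+08.
Order-2 term: −1/720 · (1.46004e+06 − 15000.0) = -2007.00.
Partial sum through k=2: 5.63633e+08.
Order-3 term: 1/30240 · (16560.0 − 3600.00) = 0.428571.

S_3 ≈ 5.63633e+08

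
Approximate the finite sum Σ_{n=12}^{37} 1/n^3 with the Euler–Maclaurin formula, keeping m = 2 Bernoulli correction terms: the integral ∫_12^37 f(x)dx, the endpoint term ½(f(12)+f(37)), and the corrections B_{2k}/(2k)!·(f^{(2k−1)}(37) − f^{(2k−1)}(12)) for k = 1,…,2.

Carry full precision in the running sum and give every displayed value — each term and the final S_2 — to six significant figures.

∫_12^37 1/x^3 dx evaluates to 0.00310699.
Boundary: ½(f(12) + f(37)) = ½(0.000578704 + 1.97422e-05) = 0.000299223.
Integral + boundary = 0.00340622.
k=1: B_{2}/(2)! × [f^{(1)}(37) − f^{(1)}(12)] = 1/12 × (-1.60072e-06 − (-0.000144676)) = 1.19229e-05.
Running total after k=1: 0.00341814.
k=2: B_{4}/(4)! × [f^{(3)}(37) − f^{(3)}(12)] = −1/720 × (-2.33852e-08 − (-2.00939e-05)) = -2.78757e-08.

S_2 ≈ 0.00341811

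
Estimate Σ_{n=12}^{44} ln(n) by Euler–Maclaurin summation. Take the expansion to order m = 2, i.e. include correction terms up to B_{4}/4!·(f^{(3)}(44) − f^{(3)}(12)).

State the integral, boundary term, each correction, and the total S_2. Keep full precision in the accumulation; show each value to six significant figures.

∫_12^44 ln(x) dx evaluates to 104.685.
Endpoint term: (f(12) + f(44))/2 = (2.48491 + 3.78419)/2 = 3.13455.
Running total after boundary: 107.820.
Order-1 term: 1/12 · (0.0227273 − 0.0833333) = -0.00505051.
Running total after k=1: 107.815.
Order-2 term: −1/720 · (2.34786e-05 − 0.00115741) = 1.57490e-06.

S_2 ≈ 107.815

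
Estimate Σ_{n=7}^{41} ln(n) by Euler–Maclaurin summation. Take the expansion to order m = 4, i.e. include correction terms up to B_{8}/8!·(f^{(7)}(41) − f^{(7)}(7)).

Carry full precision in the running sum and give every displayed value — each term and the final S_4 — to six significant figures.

S_4 ≈ 107.455

∫_7^41 ln(x) dx evaluates to 104.635.
Endpoint term: (f(7) + f(41))/2 = (1.94591 + 3.71357)/2 = 2.82974.
So far: 107.465.
k=1: B_{2}/(2)! × [f^{(1)}(41) − f^{(1)}(7)] = 1/12 × (0.0243902 − 0.142857) = -0.00987224.
Partial sum through k=1: 107.455.
k=2: B_{4}/(4)! × [f^{(3)}(41) − f^{(3)}(7)] = −1/720 × (2.90187e-05 − 0.00583090) = 8.05817e-06.
Partial sum through k=2: 107.455.
k=3: B_{6}/(6)! × [f^{(5)}(41) − f^{(5)}(7)] = 1/30240 × (2.07153e-07 − 0.00142798) = -4.72146e-08.
Partial sum through k=3: 107.455.
k=4: B_{8}/(8)! × [f^{(7)}(41) − f^{(7)}(7)] = −1/1209600 × (3.69697e-09 − 0.000874271) = 7.22774e-10.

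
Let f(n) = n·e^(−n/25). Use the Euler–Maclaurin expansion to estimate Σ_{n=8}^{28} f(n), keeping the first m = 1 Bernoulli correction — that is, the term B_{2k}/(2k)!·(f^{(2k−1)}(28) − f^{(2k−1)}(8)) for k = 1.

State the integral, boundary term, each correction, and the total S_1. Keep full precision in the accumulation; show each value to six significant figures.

The integral term ∫_8^28 x·e^(−x/25) dx = 166.752.
Endpoint term: (f(8) + f(28))/2 = (5.80919 + 9.13583)/2 = 7.47251.
Running total after boundary: 174.225.
k=1: B_{2}/(2)! × [f^{(1)}(28) − f^{(1)}(8)] = 1/12 × (-0.0391536 − 0.493781) = -0.0444112.

S_1 ≈ 174.180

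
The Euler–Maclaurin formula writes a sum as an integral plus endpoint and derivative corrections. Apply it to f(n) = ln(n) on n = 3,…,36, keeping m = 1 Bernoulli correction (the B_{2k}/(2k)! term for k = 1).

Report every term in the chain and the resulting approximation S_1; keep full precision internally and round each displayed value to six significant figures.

S_1 ≈ 95.0264

The integral term ∫_3^36 ln(x) dx = 92.7108.
½[f(3) + f(36)] = ½[1.09861 + 3.58352] = 2.34107.
Running total after boundary: 95.0519.
Order-1 term: 1/12 · (0.0277778 − 0.333333) = -0.0254630.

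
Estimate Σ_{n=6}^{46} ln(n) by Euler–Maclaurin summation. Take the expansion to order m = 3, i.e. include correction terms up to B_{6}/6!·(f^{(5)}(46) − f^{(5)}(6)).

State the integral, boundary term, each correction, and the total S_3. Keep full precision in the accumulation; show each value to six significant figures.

S_3 ≈ 128.165

The integral term ∫_6^46 ln(x) dx = 125.367.
Boundary: ½(f(6) + f(46)) = ½(1.79176 + 3.82864) = 2.81020.
Running total after boundary: 128.177.
Correction k=1: B_{2}/2! · (f^{(1)}(46) − f^{(1)}(6)) = 1/12 · (0.0217391 − 0.166667) = -0.0120773.
After k=1: 128.165.
Correction k=2: B_{4}/4! · (f^{(3)}(46) − f^{(3)}(6)) = −1/720 · (2.05474e-05 − 0.00925926) = 1.28315e-05.
After k=2: 128.165.
Correction k=3: B_{6}/6! · (f^{(5)}(46) − f^{(5)}(6)) = 1/30240 · (1.16526e-07 − 0.00308642) = -1.02060e-07.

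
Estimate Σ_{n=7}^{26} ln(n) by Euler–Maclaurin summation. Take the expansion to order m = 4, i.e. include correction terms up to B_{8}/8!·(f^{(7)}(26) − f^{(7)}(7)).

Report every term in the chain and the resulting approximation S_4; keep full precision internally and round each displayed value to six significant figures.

S_4 ≈ 54.6825

The integral term ∫_7^26 ln(x) dx = 52.0891.
Boundary: ½(f(7) + f(26)) = ½(1.94591 + 3.25810) = 2.60200.
Integral + boundary = 54.6911.
k=1: B_{2}/(2)! × [f^{(1)}(26) − f^{(1)}(7)] = 1/12 × (0.0384615 − 0.142857) = -0.00869963.
Partial sum through k=1: 54.6824.
k=2: B_{4}/(4)! × [f^{(3)}(26) − f^{(3)}(7)] = −1/720 × (0.000113792 − 0.00583090) = 7.94043e-06.
Partial sum through k=2: 54.6825.
k=3: B_{6}/(6)! × [f^{(5)}(26) − f^{(5)}(7)] = 1/30240 × (2.01997e-06 − 0.00142798) = -4.71546e-08.
Partial sum through k=3: 54.6825.
k=4: B_{8}/(8)! × [f^{(7)}(26) − f^{(7)}(7)] = −1/1209600 × (8.96436e-08 − 0.000874271) = 7.22703e-10.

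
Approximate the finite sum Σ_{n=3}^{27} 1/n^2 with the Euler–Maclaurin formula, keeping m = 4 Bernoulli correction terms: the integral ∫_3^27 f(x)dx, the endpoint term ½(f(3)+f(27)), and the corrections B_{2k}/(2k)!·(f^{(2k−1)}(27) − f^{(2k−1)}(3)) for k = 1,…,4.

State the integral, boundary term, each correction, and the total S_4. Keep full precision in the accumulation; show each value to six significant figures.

Integral: ∫_3^27 1/x^2 dx = 0.296296.
Endpoint term: (f(3) + f(27))/2 = (0.111111 + 0.00137174)/2 = 0.0562414.
Running total after boundary: 0.352538.
Order-1 term: 1/12 · (-0.000101611 − (-0.0740741)) = 0.00616437.
After k=1: 0.358702.
Order-2 term: −1/720 · (-1.67260e-06 − (-0.0987654)) = -0.000137172.
After k=2: 0.358565.
Order-3 term: 1/30240 · (-6.88313e-08 − (-0.329218)) = 1.08868e-05.
After k=3: 0.358576.
Order-4 term: −1/1209600 · (-5.28745e-09 − (-2.04847)) = -1.69351e-06.

S_4 ≈ 0.358574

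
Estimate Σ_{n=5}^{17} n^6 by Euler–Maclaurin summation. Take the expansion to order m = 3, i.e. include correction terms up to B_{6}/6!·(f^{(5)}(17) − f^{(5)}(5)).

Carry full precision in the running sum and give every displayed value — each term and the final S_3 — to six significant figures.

S_3 ≈ 7.13928e+07

The integral term ∫_5^17 x^6 dx = 5.86086e+07.
½[f(5) + f(17)] = ½[15625.0 + 2.41376e+07] = 1.20766e+07.
Integral + boundary = 7.06852e+07.
k=1: B_{2}/(2)! × [f^{(1)}(17) − f^{(1)}(5)] = 1/12 × (8.51914e+06 − 18750.0) = 708366.
Running total after k=1: 7.13936e+07.
k=2: B_{4}/(4)! × [f^{(3)}(17) − f^{(3)}(5)] = −1/720 × (589560 − 15000.0) = -798.000.
Running total after k=2: 7.13928e+07.
k=3: B_{6}/(6)! × [f^{(5)}(17) − f^{(5)}(5)] = 1/30240 × (12240.0 − 3600.00) = 0.285714.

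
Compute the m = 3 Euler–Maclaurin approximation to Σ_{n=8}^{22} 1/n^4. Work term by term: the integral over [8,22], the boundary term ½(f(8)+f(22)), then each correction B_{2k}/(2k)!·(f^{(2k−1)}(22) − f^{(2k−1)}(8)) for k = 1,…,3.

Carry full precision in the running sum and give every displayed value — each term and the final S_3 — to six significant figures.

S_3 ≈ 0.000753972

Integral: ∫_8^22 1/x^4 dx = 0.000619737.
Boundary: ½(f(8) + f(22)) = ½(0.000244141 + 4.26883e-06) = 0.000124205.
So far: 0.000743942.
Correction k=1: B_{2}/2! · (f^{(1)}(22) − f^{(1)}(8)) = 1/12 · (-7.76152e-07 − (-0.000122070)) = 1.01078e-05.
Partial sum through k=1: 0.000754049.
Correction k=2: B_{4}/4! · (f^{(3)}(22) − f^{(3)}(8)) = −1/720 · (-4.81086e-08 − (-5.72205e-05)) = -7.94060e-08.
Partial sum through k=2: 0.000753970.
Correction k=3: B_{6}/6! · (f^{(5)}(22) − f^{(5)}(8)) = 1/30240 · (-5.56628e-09 − (-5.00679e-05)) = 1.65550e-09.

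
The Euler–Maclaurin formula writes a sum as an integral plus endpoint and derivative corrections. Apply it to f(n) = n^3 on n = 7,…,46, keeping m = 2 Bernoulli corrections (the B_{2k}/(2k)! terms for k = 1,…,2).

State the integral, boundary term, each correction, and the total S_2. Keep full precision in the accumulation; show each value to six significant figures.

S_2 ≈ 1.16812e+06

∫_7^46 x^3 dx evaluates to 1.11876e+06.
Endpoint term: (f(7) + f(46))/2 = (343.000 + 97336.0)/2 = 48839.5.
So far: 1.16760e+06.
Correction k=1: B_{2}/2! · (f^{(1)}(46) − f^{(1)}(7)) = 1/12 · (6348.00 − 147.000) = 516.750.
Partial sum through k=1: 1.16812e+06.
Correction k=2: B_{4}/4! · (f^{(3)}(46) − f^{(3)}(7)) = −1/720 · (6.00000 − 6.00000) = 0.00000.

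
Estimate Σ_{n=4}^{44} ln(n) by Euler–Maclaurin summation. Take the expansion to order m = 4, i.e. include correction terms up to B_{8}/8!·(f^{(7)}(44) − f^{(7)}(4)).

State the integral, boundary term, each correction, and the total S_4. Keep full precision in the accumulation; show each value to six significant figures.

∫_4^44 ln(x) dx evaluates to 120.959.
½[f(4) + f(44)] = ½[1.38629 + 3.78419] = 2.58524.
So far: 123.544.
k=1: B_{2}/(2)! × [f^{(1)}(44) − f^{(1)}(4)] = 1/12 × (0.0227273 − 0.250000) = -0.0189394.
Running total after k=1: 123.525.
k=2: B_{4}/(4)! × [f^{(3)}(44) − f^{(3)}(4)] = −1/720 × (2.34786e-05 − 0.0312500) = 4.33702e-05.
Running total after k=2: 123.526.
k=3: B_{6}/(6)! × [f^{(5)}(44) − f^{(5)}(4)] = 1/30240 × (1.45528e-07 − 0.0234375) = -7.75045e-07.
Running total after k=3: 123.526.
k=4: B_{8}/(8)! × [f^{(7)}(44) − f^{(7)}(4)] = −1/1209600 × (2.25509e-09 − 0.0439453) = 3.63304e-08.

S_4 ≈ 123.526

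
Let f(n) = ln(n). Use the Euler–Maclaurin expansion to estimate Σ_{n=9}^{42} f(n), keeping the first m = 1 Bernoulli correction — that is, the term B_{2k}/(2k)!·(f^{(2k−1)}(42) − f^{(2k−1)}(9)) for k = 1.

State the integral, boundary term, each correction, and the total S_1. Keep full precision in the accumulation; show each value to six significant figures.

S_1 ≈ 107.167

The integral term ∫_9^42 ln(x) dx = 104.207.
Endpoint term: (f(9) + f(42))/2 = (2.19722 + 3.73767)/2 = 2.96745.
So far: 107.175.
Order-1 term: 1/12 · (0.0238095 − 0.111111) = -0.00727513.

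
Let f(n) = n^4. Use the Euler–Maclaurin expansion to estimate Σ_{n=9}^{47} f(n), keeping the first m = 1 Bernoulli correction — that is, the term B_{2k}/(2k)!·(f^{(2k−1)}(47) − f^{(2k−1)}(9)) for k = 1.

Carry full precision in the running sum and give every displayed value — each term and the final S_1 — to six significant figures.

S_1 ≈ 4.83347e+07

Integral: ∫_9^47 x^4 dx = 4.58572e+07.
Endpoint term: (f(9) + f(47))/2 = (6561.00 + 4.87968e+06)/2 = 2.44312e+06.
So far: 4.83003e+07.
Correction k=1: B_{2}/2! · (f^{(1)}(47) − f^{(1)}(9)) = 1/12 · (415292 − 2916.00) = 34364.7.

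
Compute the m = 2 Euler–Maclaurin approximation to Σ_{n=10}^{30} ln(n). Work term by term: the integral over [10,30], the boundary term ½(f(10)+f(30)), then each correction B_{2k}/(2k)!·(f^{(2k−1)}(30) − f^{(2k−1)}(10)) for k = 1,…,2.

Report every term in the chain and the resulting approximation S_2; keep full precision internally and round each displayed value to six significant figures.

∫_10^30 ln(x) dx evaluates to 59.0101.
Boundary: ½(f(10) + f(30)) = ½(2.30259 + 3.40120) = 2.85189.
So far: 61.8620.
k=1: B_{2}/(2)! × [f^{(1)}(30) − f^{(1)}(10)] = 1/12 × (0.0333333 − 0.100000) = -0.00555556.
Partial sum through k=1: 61.8564.
k=2: B_{4}/(4)! × [f^{(3)}(30) − f^{(3)}(10)] = −1/720 × (7.40741e-05 − 0.00200000) = 2.67490e-06.

S_2 ≈ 61.8564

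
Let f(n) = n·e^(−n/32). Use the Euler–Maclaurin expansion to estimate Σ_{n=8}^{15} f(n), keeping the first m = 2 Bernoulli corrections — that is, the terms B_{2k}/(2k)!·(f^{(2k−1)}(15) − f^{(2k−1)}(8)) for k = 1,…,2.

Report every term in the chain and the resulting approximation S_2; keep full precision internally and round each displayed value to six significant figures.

The integral term ∫_8^15 x·e^(−x/32) dx = 55.6859.
Endpoint term: (f(8) + f(15))/2 = (6.23041 + 9.38676)/2 = 7.80858.
Running total after boundary: 63.4944.
k=1: B_{2}/(2)! × [f^{(1)}(15) − f^{(1)}(8)] = 1/12 × (0.332448 − 0.584101) = -0.0209711.
After k=1: 63.4735.
k=2: B_{4}/(4)! × [f^{(3)}(15) − f^{(3)}(8)] = −1/720 × (0.00154689 − 0.00209151) = 7.56411e-07.

S_2 ≈ 63.4735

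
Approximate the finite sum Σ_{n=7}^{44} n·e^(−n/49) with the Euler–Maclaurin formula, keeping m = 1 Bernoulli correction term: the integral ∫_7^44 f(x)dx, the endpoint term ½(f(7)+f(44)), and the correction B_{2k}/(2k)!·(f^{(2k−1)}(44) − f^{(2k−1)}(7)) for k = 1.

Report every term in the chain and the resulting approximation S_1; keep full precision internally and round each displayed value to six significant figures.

S_1 ≈ 534.128

Integral: ∫_7^44 x·e^(−x/49) dx = 522.190.
Boundary: ½(f(7) + f(44)) = ½(6.06815 + 17.9256) = 11.9969.
So far: 534.187.
Correction k=1: B_{2}/2! · (f^{(1)}(44) − f^{(1)}(7)) = 1/12 · (0.0415715 − 0.743038) = -0.0584556.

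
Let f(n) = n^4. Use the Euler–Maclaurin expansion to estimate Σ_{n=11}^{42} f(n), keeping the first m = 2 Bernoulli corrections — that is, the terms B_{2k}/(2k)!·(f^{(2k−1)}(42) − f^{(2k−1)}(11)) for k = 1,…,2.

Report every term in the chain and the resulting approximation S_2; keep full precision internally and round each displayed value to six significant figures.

∫_11^42 x^4 dx evaluates to 2.61060e+07.
Endpoint term: (f(11) + f(42))/2 = (14641.0 + 3.11170e+06)/2 = 1.56317e+06.
So far: 2.76692e+07.
Correction k=1: B_{2}/2! · (f^{(1)}(42) − f^{(1)}(11)) = 1/12 · (296352 − 5324.00) = 24252.3.
Partial sum through k=1: 2.76935e+07.
Correction k=2: B_{4}/4! · (f^{(3)}(42) − f^{(3)}(11)) = −1/720 · (1008.00 − 264.000) = -1.03333.

S_2 ≈ 2.76935e+07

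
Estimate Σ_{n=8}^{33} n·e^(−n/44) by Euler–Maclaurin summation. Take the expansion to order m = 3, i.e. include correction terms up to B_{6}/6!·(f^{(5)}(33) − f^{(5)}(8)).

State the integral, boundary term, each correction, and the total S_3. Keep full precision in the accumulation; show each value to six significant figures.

S_3 ≈ 318.331

The integral term ∫_8^33 x·e^(−x/44) dx = 307.249.
Boundary: ½(f(8) + f(33)) = ½(6.67002 + 15.5881) = 11.1291.
Integral + boundary = 318.378.
k=1: B_{2}/(2)! × [f^{(1)}(33) − f^{(1)}(8)] = 1/12 × (0.118092 − 0.682161) = -0.0470058.
Running total after k=1: 318.331.
k=2: B_{4}/(4)! × [f^{(3)}(33) − f^{(3)}(8)] = −1/720 × (0.000548980 − 0.00121367) = 9.23183e-07.
Running total after k=2: 318.331.
k=3: B_{6}/(6)! × [f^{(5)}(33) − f^{(5)}(8)] = 1/30240 × (5.35621e-07 − 1.07179e-06) = -1.77305e-11.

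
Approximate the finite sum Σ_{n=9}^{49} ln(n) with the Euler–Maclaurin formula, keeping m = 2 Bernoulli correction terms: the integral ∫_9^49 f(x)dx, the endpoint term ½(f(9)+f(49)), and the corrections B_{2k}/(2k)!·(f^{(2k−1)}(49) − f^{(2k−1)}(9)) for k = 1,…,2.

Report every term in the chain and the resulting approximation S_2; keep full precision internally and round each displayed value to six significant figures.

S_2 ≈ 133.961

The integral term ∫_9^49 ln(x) dx = 130.924.
½[f(9) + f(49)] = ½[2.19722 + 3.89182] = 3.04452.
Integral + boundary = 133.969.
k=1: B_{2}/(2)! × [f^{(1)}(49) − f^{(1)}(9)] = 1/12 × (0.0204082 − 0.111111) = -0.00755858.
Running total after k=1: 133.961.
k=2: B_{4}/(4)! × [f^{(3)}(49) − f^{(3)}(9)] = −1/720 × (1.69997e-05 − 0.00274348) = 3.78678e-06.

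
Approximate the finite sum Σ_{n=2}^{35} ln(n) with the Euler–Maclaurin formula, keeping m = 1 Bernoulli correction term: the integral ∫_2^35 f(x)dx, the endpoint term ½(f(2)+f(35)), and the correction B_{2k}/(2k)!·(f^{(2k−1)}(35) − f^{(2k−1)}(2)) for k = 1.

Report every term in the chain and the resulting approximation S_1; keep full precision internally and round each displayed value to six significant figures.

The integral term ∫_2^35 ln(x) dx = 90.0509.
½[f(2) + f(35)] = ½[0.693147 + 3.55535] = 2.12425.
Running total after boundary: 92.1751.
Correction k=1: B_{2}/2! · (f^{(1)}(35) − f^{(1)}(2)) = 1/12 · (0.0285714 − 0.500000) = -0.0392857.

S_1 ≈ 92.1358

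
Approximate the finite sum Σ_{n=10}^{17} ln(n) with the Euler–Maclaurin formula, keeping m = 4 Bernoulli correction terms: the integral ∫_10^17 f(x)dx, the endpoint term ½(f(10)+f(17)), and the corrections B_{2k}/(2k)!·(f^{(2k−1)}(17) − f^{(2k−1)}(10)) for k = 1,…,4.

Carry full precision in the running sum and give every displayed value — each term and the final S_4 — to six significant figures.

S_4 ≈ 20.7032

The integral term ∫_10^17 ln(x) dx = 18.1388.
Endpoint term: (f(10) + f(17))/2 = (2.30259 + 2.83321)/2 = 2.56790.
Integral + boundary = 20.7067.
Correction k=1: B_{2}/2! · (f^{(1)}(17) − f^{(1)}(10)) = 1/12 · (0.0588235 − 0.100000) = -0.00343137.
Running total after k=1: 20.7032.
Correction k=2: B_{4}/4! · (f^{(3)}(17) − f^{(3)}(10)) = −1/720 · (0.000407083 − 0.00200000) = 2.21238e-06.
Running total after k=2: 20.7032.
Correction k=3: B_{6}/6! · (f^{(5)}(17) − f^{(5)}(10)) = 1/30240 · (1.69031e-05 − 0.000240000) = -7.37754e-09.
Running total after k=3: 20.7032.
Correction k=4: B_{8}/8! · (f^{(7)}(17) − f^{(7)}(10)) = −1/1209600 · (1.75465e-06 − 7.20000e-05) = 5.80732e-11.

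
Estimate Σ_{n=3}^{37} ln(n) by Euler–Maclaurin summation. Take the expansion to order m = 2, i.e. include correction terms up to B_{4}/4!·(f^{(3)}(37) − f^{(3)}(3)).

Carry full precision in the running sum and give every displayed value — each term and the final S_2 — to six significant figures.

Integral: ∫_3^37 ln(x) dx = 96.3081.
Endpoint term: (f(3) + f(37))/2 = (1.09861 + 3.61092)/2 = 2.35477.
Integral + boundary = 98.6629.
Order-1 term: 1/12 · (0.0270270 − 0.333333) = -0.0255255.
Partial sum through k=1: 98.6374.
Order-2 term: −1/720 · (3.94843e-05 − 0.0740741) = 0.000102826.

S_2 ≈ 98.6375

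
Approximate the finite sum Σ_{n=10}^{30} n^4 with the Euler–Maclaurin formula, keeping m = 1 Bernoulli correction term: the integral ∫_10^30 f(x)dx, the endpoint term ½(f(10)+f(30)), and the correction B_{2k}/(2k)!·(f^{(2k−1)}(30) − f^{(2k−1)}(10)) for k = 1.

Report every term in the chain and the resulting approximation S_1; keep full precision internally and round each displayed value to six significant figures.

Integral: ∫_10^30 x^4 dx = 4.84000e+06.
½[f(10) + f(30)] = ½[10000.0 + 810000] = 410000.
So far: 5.25000e+06.
Correction k=1: B_{2}/2! · (f^{(1)}(30) − f^{(1)}(10)) = 1/12 · (108000 − 4000.00) = 8666.67.

S_1 ≈ 5.25867e+06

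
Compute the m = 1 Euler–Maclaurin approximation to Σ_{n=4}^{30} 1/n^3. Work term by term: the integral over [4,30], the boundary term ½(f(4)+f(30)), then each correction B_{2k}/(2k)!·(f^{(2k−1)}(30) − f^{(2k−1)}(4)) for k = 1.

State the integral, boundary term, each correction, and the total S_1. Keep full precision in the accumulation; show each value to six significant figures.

∫_4^30 1/x^3 dx evaluates to 0.0306944.
Boundary: ½(f(4) + f(30)) = ½(0.0156250 + 3.70370e-05) = 0.00783102.
So far: 0.0385255.
Correction k=1: B_{2}/2! · (f^{(1)}(30) − f^{(1)}(4)) = 1/12 · (-3.70370e-06 − (-0.0117188)) = 0.000976254.

S_1 ≈ 0.0395017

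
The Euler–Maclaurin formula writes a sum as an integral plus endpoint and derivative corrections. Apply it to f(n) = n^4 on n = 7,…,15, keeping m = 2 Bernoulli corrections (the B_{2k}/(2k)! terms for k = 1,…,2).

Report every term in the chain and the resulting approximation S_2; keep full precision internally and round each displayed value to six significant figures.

S_2 ≈ 176037

∫_7^15 x^4 dx evaluates to 148514.
½[f(7) + f(15)] = ½[2401.00 + 50625.0] = 26513.0.
Integral + boundary = 175027.
k=1: B_{2}/(2)! × [f^{(1)}(15) − f^{(1)}(7)] = 1/12 × (13500.0 − 1372.00) = 1010.67.
Partial sum through k=1: 176037.
k=2: B_{4}/(4)! × [f^{(3)}(15) − f^{(3)}(7)] = −1/720 × (360.000 − 168.000) = -0.266667.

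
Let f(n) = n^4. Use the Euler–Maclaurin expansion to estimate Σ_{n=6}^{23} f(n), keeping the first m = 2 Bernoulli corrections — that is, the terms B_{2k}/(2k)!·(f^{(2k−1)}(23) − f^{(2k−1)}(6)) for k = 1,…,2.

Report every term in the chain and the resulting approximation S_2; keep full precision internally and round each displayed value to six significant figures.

The integral term ∫_6^23 x^4 dx = 1.28571e+06.
½[f(6) + f(23)] = ½[1296.00 + 279841] = 140568.
So far: 1.42628e+06.
Correction k=1: B_{2}/2! · (f^{(1)}(23) − f^{(1)}(6)) = 1/12 · (48668.0 − 864.000) = 3983.67.
Partial sum through k=1: 1.43027e+06.
Correction k=2: B_{4}/4! · (f^{(3)}(23) − f^{(3)}(6)) = −1/720 · (552.000 − 144.000) = -0.566667.

S_2 ≈ 1.43026e+06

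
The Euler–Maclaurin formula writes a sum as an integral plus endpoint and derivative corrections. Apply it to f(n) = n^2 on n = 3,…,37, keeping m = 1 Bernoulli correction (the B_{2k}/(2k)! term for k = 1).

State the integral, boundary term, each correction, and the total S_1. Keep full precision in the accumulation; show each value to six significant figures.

The integral term ∫_3^37 x^2 dx = 16875.3.
½[f(3) + f(37)] = ½[9.00000 + 1369.00] = 689.000.
So far: 17564.3.
Correction k=1: B_{2}/2! · (f^{(1)}(37) − f^{(1)}(3)) = 1/12 · (74.0000 − 6.00000) = 5.66667.

S_1 ≈ 17570.0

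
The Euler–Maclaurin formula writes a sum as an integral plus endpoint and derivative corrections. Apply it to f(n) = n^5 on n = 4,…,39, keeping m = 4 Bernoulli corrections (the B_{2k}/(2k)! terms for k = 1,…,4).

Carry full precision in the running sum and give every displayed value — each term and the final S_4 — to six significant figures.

S_4 ≈ 6.32533e+08

∫_4^39 x^5 dx evaluates to 5.86457e+08.
½[f(4) + f(39)] = ½[1024.00 + 9.02242e+07] = 4.51126e+07.
Integral + boundary = 6.31569e+08.
Order-1 term: 1/12 · (1.15672e+07 − 1280.00) = 963827.
Running total after k=1: 6.32533e+08.
Order-2 term: −1/720 · (91260.0 − 960.000) = -125.417.
Running total after k=2: 6.32533e+08.
Order-3 term: 1/30240 · (120.000 − 120.000) = 0.00000.
Running total after k=3: 6.32533e+08.
Order-4 term: −1/1209600 · (0.00000 − 0.00000) = 0.00000.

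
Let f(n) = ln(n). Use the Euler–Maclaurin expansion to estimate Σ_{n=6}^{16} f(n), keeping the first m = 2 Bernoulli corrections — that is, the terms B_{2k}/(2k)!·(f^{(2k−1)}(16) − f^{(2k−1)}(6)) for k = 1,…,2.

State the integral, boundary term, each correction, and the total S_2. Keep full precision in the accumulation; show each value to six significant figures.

∫_6^16 ln(x) dx evaluates to 23.6109.
Boundary: ½(f(6) + f(16)) = ½(1.79176 + 2.77259) = 2.28217.
Running total after boundary: 25.8930.
k=1: B_{2}/(2)! × [f^{(1)}(16) − f^{(1)}(6)] = 1/12 × (0.0625000 − 0.166667) = -0.00868056.
After k=1: 25.8844.
k=2: B_{4}/(4)! × [f^{(3)}(16) − f^{(3)}(6)] = −1/720 × (0.000488281 − 0.00925926) = 1.21819e-05.

S_2 ≈ 25.8844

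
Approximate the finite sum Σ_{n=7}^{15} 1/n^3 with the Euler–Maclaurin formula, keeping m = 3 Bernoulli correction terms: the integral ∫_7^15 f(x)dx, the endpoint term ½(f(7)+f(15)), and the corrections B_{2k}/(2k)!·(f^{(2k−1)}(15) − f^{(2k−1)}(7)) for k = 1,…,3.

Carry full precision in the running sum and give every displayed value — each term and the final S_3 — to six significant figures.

S_3 ≈ 0.00968623

Integral: ∫_7^15 1/x^3 dx = 0.00798186.
½[f(7) + f(15)] = ½[0.00291545 + 0.000296296] = 0.00160587.
So far: 0.00958773.
Correction k=1: B_{2}/2! · (f^{(1)}(15) − f^{(1)}(7)) = 1/12 · (-5.92593e-05 − (-0.00124948)) = 9.91850e-05.
After k=1: 0.00968692.
Correction k=2: B_{4}/4! · (f^{(3)}(15) − f^{(3)}(7)) = −1/720 · (-5.26749e-06 − (-0.000509992)) = -7.01006e-07.
After k=2: 0.00968622.
Correction k=3: B_{6}/6! · (f^{(5)}(15) − f^{(5)}(7)) = 1/30240 · (-9.83265e-07 − (-0.000437136)) = 1.44230e-08.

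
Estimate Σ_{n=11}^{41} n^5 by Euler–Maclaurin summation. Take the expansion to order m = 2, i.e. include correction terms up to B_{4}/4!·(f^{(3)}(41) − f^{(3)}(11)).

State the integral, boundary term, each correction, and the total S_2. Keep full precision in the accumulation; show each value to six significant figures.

S_2 ≈ 8.50569e+08

The integral term ∫_11^41 x^5 dx = 7.91389e+08.
Boundary: ½(f(11) + f(41)) = ½(161051 + 1.15856e+08) = 5.80086e+07.
Running total after boundary: 8.49397e+08.
Order-1 term: 1/12 · (1.41288e+07 − 73205.0) = 1.17130e+06.
Partial sum through k=1: 8.50569e+08.
Order-2 term: −1/720 · (100860 − 7260.00) = -130.000.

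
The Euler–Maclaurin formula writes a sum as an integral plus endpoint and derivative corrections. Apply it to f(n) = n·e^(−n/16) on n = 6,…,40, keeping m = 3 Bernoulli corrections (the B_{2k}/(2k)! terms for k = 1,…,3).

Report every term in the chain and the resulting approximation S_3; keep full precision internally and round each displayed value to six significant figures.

Integral: ∫_6^40 x·e^(−x/16) dx = 168.378.
½[f(6) + f(40)] = ½[4.12374 + 3.28340] = 3.70357.
So far: 172.081.
Order-1 term: 1/12 · (-0.123127 − 0.429556) = -0.0460569.
Partial sum through k=1: 172.035.
Order-2 term: −1/720 · (0.000160322 − 0.00704740) = 9.56539e-06.
Partial sum through k=2: 172.035.
Order-3 term: 1/30240 · (3.13129e-06 − 4.85033e-05) = -1.50040e-09.

S_3 ≈ 172.035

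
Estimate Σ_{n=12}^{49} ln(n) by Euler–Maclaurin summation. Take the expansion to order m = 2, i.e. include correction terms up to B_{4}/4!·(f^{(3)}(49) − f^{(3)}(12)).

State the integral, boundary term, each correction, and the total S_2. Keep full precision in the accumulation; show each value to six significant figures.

The integral term ∫_12^49 ln(x) dx = 123.880.
½[f(12) + f(49)] = ½[2.48491 + 3.89182] = 3.18836.
Integral + boundary = 127.069.
Order-1 term: 1/12 · (0.0204082 − 0.0833333) = -0.00524376.
Partial sum through k=1: 127.063.
Order-2 term: −1/720 · (1.69997e-05 − 0.00115741) = 1.58390e-06.

S_2 ≈ 127.063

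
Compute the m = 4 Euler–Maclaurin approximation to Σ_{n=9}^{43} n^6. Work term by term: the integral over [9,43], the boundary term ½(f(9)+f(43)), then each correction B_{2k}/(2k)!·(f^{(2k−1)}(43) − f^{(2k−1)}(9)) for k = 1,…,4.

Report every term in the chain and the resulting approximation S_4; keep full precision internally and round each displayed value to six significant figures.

Integral: ∫_9^43 x^6 dx = 3.88305e+10.
½[f(9) + f(43)] = ½[531441 + 6.32136e+09] = 3.16095e+09.
Running total after boundary: 4.19915e+10.
k=1: B_{2}/(2)! × [f^{(1)}(43) − f^{(1)}(9)] = 1/12 × (8.82051e+08 − 354294) = 7.34747e+07.
After k=1: 4.20650e+10.
k=2: B_{4}/(4)! × [f^{(3)}(43) − f^{(3)}(9)] = −1/720 × (9.54084e+06 − 87480.0) = -13129.7.
After k=2: 4.20650e+10.
k=3: B_{6}/(6)! × [f^{(5)}(43) − f^{(5)}(9)] = 1/30240 × (30960.0 − 6480.00) = 0.809524.
After k=3: 4.20650e+10.
k=4: B_{8}/(8)! × [f^{(7)}(43) − f^{(7)}(9)] = −1/1209600 × (0.00000 − 0.00000) = 0.00000.

S_4 ≈ 4.20650e+10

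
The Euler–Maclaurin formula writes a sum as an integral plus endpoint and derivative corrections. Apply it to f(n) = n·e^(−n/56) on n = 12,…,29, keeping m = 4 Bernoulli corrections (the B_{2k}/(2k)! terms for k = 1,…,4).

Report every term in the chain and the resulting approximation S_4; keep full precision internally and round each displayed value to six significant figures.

∫_12^29 x·e^(−x/56) dx evaluates to 237.516.
Endpoint term: (f(12) + f(29))/2 = (9.68541 + 17.2781)/2 = 13.4817.
So far: 250.998.
k=1: B_{2}/(2)! × [f^{(1)}(29) − f^{(1)}(12)] = 1/12 × (0.287259 − 0.634164) = -0.0289088.
After k=1: 250.969.
k=2: B_{4}/(4)! × [f^{(3)}(29) − f^{(3)}(12)] = −1/720 × (0.000471572 − 0.000716964) = 3.40822e-07.
After k=2: 250.969.
k=3: B_{6}/(6)! × [f^{(5)}(29) − f^{(5)}(12)] = 1/30240 × (2.71538e-07 − 3.92764e-07) = -4.00878e-12.
After k=3: 250.969.
k=4: B_{8}/(8)! × [f^{(7)}(29) − f^{(7)}(12)] = −1/1209600 × (1.25224e-10 − 1.77584e-10) = 4.32871e-17.

S_4 ≈ 250.969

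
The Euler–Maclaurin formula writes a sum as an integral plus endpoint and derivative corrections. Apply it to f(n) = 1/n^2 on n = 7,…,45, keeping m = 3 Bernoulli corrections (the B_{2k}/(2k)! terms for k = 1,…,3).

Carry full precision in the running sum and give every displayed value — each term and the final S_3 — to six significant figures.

∫_7^45 1/x^2 dx evaluates to 0.120635.
Boundary: ½(f(7) + f(45)) = ½(0.0204082 + 0.000493827) = 0.0104510.
So far: 0.131086.
k=1: B_{2}/(2)! × [f^{(1)}(45) − f^{(1)}(7)] = 1/12 × (-2.19479e-05 − (-0.00583090)) = 0.000484080.
Partial sum through k=1: 0.131570.
k=2: B_{4}/(4)! × [f^{(3)}(45) − f^{(3)}(7)] = −1/720 × (-1.30061e-07 − (-0.00142798)) = -1.98312e-06.
Partial sum through k=2: 0.131568.
k=3: B_{6}/(6)! × [f^{(5)}(45) − f^{(5)}(7)] = 1/30240 × (-1.92684e-09 − (-0.000874271)) = 2.89110e-08.

S_3 ≈ 0.131568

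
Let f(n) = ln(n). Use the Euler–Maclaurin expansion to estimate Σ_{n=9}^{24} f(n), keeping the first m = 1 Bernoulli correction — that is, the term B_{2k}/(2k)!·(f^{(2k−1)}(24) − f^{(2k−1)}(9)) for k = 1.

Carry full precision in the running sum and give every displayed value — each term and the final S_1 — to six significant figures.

S_1 ≈ 44.1801

∫_9^24 ln(x) dx evaluates to 41.4983.
Boundary: ½(f(9) + f(24)) = ½(2.19722 + 3.17805) = 2.68764.
Integral + boundary = 44.1859.
Order-1 term: 1/12 · (0.0416667 − 0.111111) = -0.00578704.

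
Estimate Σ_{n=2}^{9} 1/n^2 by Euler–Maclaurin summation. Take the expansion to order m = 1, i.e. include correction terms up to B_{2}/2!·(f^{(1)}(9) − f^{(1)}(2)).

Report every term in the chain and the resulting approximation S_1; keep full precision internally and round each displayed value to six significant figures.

S_1 ≈ 0.540666

Integral: ∫_2^9 1/x^2 dx = 0.388889.
½[f(2) + f(9)] = ½[0.250000 + 0.0123457] = 0.131173.
Integral + boundary = 0.520062.
Order-1 term: 1/12 · (-0.00274348 − (-0.250000)) = 0.0206047.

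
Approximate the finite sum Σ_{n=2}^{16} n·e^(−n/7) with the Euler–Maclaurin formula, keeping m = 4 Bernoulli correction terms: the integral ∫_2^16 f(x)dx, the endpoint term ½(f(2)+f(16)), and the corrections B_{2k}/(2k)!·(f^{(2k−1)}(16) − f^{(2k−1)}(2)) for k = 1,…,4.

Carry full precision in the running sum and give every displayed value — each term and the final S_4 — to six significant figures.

∫_2^16 x·e^(−x/7) dx evaluates to 30.9691.
Boundary: ½(f(2) + f(16)) = ½(1.50295 + 1.62722) = 1.56509.
Integral + boundary = 32.5342.
Correction k=1: B_{2}/2! · (f^{(1)}(16) − f^{(1)}(2)) = 1/12 · (-0.130759 − 0.536769) = -0.0556274.
Running total after k=1: 32.4786.
Correction k=2: B_{4}/4! · (f^{(3)}(16) − f^{(3)}(2)) = −1/720 · (0.00148253 − 0.0416270) = 5.57562e-05.
Running total after k=2: 32.4787.
Correction k=3: B_{6}/6! · (f^{(5)}(16) − f^{(5)}(2)) = 1/30240 · (0.000114972 − 0.00147550) = -4.49911e-08.
Running total after k=3: 32.4787.
Correction k=4: B_{8}/8! · (f^{(7)}(16) − f^{(7)}(2)) = −1/1209600 · (4.07525e-06 − 4.28872e-05) = 3.20866e-11.

S_4 ≈ 32.4787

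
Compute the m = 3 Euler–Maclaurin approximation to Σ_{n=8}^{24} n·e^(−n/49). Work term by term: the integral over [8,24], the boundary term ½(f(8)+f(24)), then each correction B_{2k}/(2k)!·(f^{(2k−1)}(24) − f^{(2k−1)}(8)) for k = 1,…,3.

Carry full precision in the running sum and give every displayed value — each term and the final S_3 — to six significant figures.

S_3 ≈ 191.184

Integral: ∫_8^24 x·e^(−x/49) dx = 180.467.
Boundary: ½(f(8) + f(24)) = ½(6.79493 + 14.7060) = 10.7505.
So far: 191.217.
k=1: B_{2}/(2)! × [f^{(1)}(24) − f^{(1)}(8)] = 1/12 × (0.312628 − 0.710694) = -0.0331721.
Running total after k=1: 191.184.
k=2: B_{4}/(4)! × [f^{(3)}(24) − f^{(3)}(8)] = −1/720 × (0.000640621 − 0.00100351) = 5.04011e-07.
Running total after k=2: 191.184.
k=3: B_{6}/(6)! × [f^{(5)}(24) − f^{(5)}(8)] = 1/30240 × (4.79398e-07 − 7.12628e-07) = -7.71262e-12.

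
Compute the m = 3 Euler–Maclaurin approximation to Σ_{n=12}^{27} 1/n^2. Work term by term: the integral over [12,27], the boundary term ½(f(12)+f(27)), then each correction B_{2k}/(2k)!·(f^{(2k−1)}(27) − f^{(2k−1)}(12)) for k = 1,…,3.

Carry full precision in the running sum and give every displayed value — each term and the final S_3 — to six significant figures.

S_3 ≈ 0.0505422

Integral: ∫_12^27 1/x^2 dx = 0.0462963.
Boundary: ½(f(12) + f(27)) = ½(0.00694444 + 0.00137174) = 0.00415809.
So far: 0.0504544.
k=1: B_{2}/(2)! × [f^{(1)}(27) − f^{(1)}(12)] = 1/12 × (-0.000101611 − (-0.00115741)) = 8.79831e-05.
Running total after k=1: 0.0505424.
k=2: B_{4}/(4)! × [f^{(3)}(27) − f^{(3)}(12)] = −1/720 × (-1.67260e-06 − (-9.64506e-05)) = -1.31636e-07.
Running total after k=2: 0.0505422.
k=3: B_{6}/(6)! × [f^{(5)}(27) − f^{(5)}(12)] = 1/30240 × (-6.88313e-08 − (-2.00939e-05)) = 6.62204e-10.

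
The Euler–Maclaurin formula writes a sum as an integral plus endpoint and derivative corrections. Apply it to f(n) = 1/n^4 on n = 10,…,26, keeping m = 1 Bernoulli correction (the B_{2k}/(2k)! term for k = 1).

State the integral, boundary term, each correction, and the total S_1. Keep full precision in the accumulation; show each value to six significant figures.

S_1 ≈ 0.000368768

Integral: ∫_10^26 1/x^4 dx = 0.000314368.
½[f(10) + f(26)] = ½[0.000100000 + 2.18830e-06] = 5.10941e-05.
Integral + boundary = 0.000365462.
k=1: B_{2}/(2)! × [f^{(1)}(26) − f^{(1)}(10)] = 1/12 × (-3.36661e-07 − (-4.00000e-05)) = 3.30528e-06.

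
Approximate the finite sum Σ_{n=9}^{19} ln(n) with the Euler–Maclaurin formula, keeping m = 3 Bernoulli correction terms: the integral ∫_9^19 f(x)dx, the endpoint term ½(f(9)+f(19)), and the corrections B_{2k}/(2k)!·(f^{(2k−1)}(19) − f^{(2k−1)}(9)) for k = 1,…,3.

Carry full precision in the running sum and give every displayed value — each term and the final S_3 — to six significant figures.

The integral term ∫_9^19 ln(x) dx = 26.1693.
½[f(9) + f(19)] = ½[2.19722 + 2.94444] = 2.57083.
So far: 28.7402.
Order-1 term: 1/12 · (0.0526316 − 0.111111) = -0.00487329.
After k=1: 28.7353.
Order-2 term: −1/720 · (0.000291588 − 0.00274348) = 3.40541e-06.
After k=2: 28.7353.
Order-3 term: 1/30240 · (9.69267e-06 − 0.000406442) = -1.31200e-08.

S_3 ≈ 28.7353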